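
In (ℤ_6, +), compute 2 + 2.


Operation: addition mod 6
2 + 2 = (a + b) mod 6 with a = 2, b = 2

2 + 2 = 4


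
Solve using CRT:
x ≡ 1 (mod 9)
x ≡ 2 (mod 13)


m₁ = 9, m₂ = 13, gcd = 1, so CRT applies. M = m₁·m₂ = 117
Let M₁ = M/m₁ = 13, M₂ = M/m₂ = 9
Find y₁ ≡ M₁⁻¹ (mod m₁): 13⁻¹ ≡ 7 (mod 9)
Find y₂ ≡ M₂⁻¹ (mod m₂): 9⁻¹ ≡ 3 (mod 13)
x = a₁·M₁·y₁ + a₂·M₂·y₂ = 1·13·7 + 2·9·3 = 145
Reduce mod 117: x ≡ 28
Check: 28 mod 9 = 1 ✓, 28 mod 13 = 2 ✓

x ≡ 28 (mod 117)


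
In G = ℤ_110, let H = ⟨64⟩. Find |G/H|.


|⟨64⟩| = n / gcd(64, 110) = 110 / 2 = 55
H is normal (ℤ_110 is abelian).
|G/H| = |G| / |H| = 110 / 55 = 2

|G/H| = 2


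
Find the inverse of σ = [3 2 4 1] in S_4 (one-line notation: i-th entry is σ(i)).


To find σ⁻¹, swap domain and range:
σ(1) = 3 → σ⁻¹(3) = 1
σ(2) = 2 → σ⁻¹(2) = 2
σ(3) = 4 → σ⁻¹(4) = 3
σ(4) = 1 → σ⁻¹(1) = 4

σ⁻¹ = [4 2 1 3]


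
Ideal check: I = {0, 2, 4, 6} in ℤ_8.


Check ideal conditions for I = {0, 2, 4, 6} in ℤ_8:
(1) I is an additive subgroup? Yes
(2) For r ∈ ℤ_8 and a ∈ I: r·a ∈ I? Yes

Yes, I is an ideal of ℤ_8


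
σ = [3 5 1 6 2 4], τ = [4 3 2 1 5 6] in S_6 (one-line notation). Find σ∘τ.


σ∘τ: apply τ first, then σ
1 →τ 4 →σ 6
2 →τ 3 →σ 1
3 →τ 2 →σ 5
4 →τ 1 →σ 3
5 →τ 5 →σ 2
6 →τ 6 →σ 4

σ∘τ = [6 1 5 3 2 4]


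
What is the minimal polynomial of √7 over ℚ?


√7 satisfies x² - 7 = 0, irreducible over ℚ since 7 is squarefree

Minimal polynomial: x² - 7


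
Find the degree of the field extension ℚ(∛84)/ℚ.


∛84 has minimal polynomial x³ - 84 (irreducible over ℚ since 84 is not a perfect cube)

[ℚ(∛84)/ℚ] = 3


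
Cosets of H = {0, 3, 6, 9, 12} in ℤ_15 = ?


H = {0, 3, 6, 9, 12}, |H| = 5
Number of cosets = |G|/|H| = 15/5 = 3
0 + H = {0, 3, 6, 9, 12}
1 + H = {1, 4, 7, 10, 13}
2 + H = {2, 5, 8, 11, 14}

Cosets: 0+H={0,3,6,9,12}; 1+H={1,4,7,10,13}; 2+H={2,5,8,11,14}


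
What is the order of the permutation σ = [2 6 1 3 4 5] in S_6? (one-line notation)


Cycle decomposition: (1 2 6 5 4 3)
Cycle lengths: 6
Order = lcm(6) = 6

ord(σ) = 6


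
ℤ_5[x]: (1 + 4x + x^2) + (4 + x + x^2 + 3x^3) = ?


Add coefficients mod 5:
x^0: 1 + 4 = 0 (mod 5)
x^1: 4 + 1 = 0 (mod 5)
x^2: 1 + 1 = 2 (mod 5)
x^3: 0 + 3 = 3 (mod 5)
Result: 2x^2 + 3x^3

f + g = 2x^2 + 3x^3


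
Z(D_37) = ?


Z(G) = {g ∈ G | gx = xg for all x ∈ G}
For odd n, Z(D_n) = {e}: no nontrivial rotation commutes with all reflections

Z(D_37) = {e}


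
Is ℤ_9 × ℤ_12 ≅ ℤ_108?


Comparing ℤ_9 × ℤ_12 and ℤ_108:
gcd(9,12) = 3 ≠ 1. Max element order in ℤ_9×ℤ_12 is lcm(9,12) = 36 < 108, so it has no element of order 108

No, ℤ_9 × ℤ_12 ≇ ℤ_108


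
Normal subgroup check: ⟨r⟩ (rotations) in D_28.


H = ⟨r⟩ (rotations) in D_28
The rotation subgroup ⟨r⟩ has index 2 in D_28, so it is normal

Yes, normal subgroup


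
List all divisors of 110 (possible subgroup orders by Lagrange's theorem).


Lagrange's theorem: |H| divides |G|
|G| = 110
Divisors of 110: 1, 2, 5, 10, 11, 22, 55, 110

Possible subgroup orders: {1, 2, 5, 10, 11, 22, 55, 110}


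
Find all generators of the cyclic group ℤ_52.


g generates ℤ_n iff gcd(g,n) = 1
Prime factors of 52: 2, 13
Generators are g ∈ {1,...,51} not divisible by any of these primes.
Generators: {1, 3, 5, 7, 9, 11, 15, 17, 19, 21, 23, 25, 27, 29, 31, 33, 35, 37, 41, 43, 45, 47, 49, 51}
Number of generators = φ(52) = 24

Generators of ℤ_52 = {1, 3, 5, 7, 9, 11, 15, 17, 19, 21, 23, 25, 27, 29, 31, 33, 35, 37, 41, 43, 45, 47, 49, 51}


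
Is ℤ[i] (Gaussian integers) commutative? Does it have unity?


ℤ[i] is a commutative integral domain with unity 1 (in fact a Euclidean domain)
Commutative: Yes
Integral domain: Yes
Has unity: Yes

ℤ[i] (Gaussian integers): Commutative=Yes, Unity=Yes


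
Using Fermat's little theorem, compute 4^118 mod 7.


Fermat's little theorem: if p is prime and gcd(a,p)=1, then a^(p-1) ≡ 1 (mod p)
p = 7 is prime, gcd(4,7) = 1
Reduce exponent: 118 mod 6 = 4
So 4^118 ≡ 4^4 (mod 7)
4^4 mod 7 = 4

4^118 ≡ 4 (mod 7)


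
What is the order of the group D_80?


|D_n| = 2n (n rotations and n reflections)
|D_80| = 2×80 = 160

|D_80| = 160


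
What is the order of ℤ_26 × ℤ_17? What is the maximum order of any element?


|ℤ_26 × ℤ_17| = 26 × 17 = 442
Max element order = lcm(26,17) = 442
Cyclic? Yes (gcd=1)

|ℤ_26×ℤ_17| = 442, max element order = 442


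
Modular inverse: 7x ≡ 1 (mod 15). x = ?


Use the extended Euclidean algorithm to write 1 = 7·s + 15·t; then s mod 15 is the inverse.
Euclidean algorithm:
  7 = 0·15 + 7
  15 = 2·7 + 1
  7 = 7·1 + 0
gcd(7,15) = 1
Back-substitution gives: 7·(-2) + 15·(1) = 1
So 7⁻¹ ≡ -2 ≡ 13 (mod 15)
Check: 7 × 13 = 91 ≡ 1 (mod 15) ✓

7⁻¹ ≡ 13 (mod 15)


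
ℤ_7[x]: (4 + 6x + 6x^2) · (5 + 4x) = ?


Expand and collect like terms; reduce coefficients mod 7:
x^0: 4·5 = 20 ≡ 6 (mod 7)
x^1: 4·4 + 6·5 = 46 ≡ 4 (mod 7)
x^2: 6·4 + 6·5 = 54 ≡ 5 (mod 7)
x^3: 6·4 = 24 ≡ 3 (mod 7)
Result: 6 + 4x + 5x^2 + 3x^3

f · g = 6 + 4x + 5x^2 + 3x^3


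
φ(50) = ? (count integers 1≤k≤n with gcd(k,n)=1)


Factor n: 50 = 2 × 5^2
φ(n) = n · ∏(1 - 1/p) over distinct primes p | n
φ(50) = 50 · (1 - 1/2) · (1 - 1/5) = 20

φ(50) = 20


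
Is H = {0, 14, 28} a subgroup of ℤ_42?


Subgroup test for H = {0, 14, 28} in (ℤ_42, +):
(1) 0 ∈ H? Yes
(2) Closure: for all a,b ∈ H, (a+b) mod 42 ∈ H? Yes
(3) Inverses: for all a ∈ H, -a mod 42 ∈ H? Yes

Yes, H is a subgroup of ℤ_42


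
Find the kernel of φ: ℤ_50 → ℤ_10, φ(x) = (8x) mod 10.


Kernel = preimage of identity
ker(φ) = {x ∈ ℤ_50 : 8x ≡ 0 (mod 10)}. Since 10 | 50, φ is well-defined. The kernel is the cyclic subgroup ⟨5⟩ of ℤ_50 (order 10), i.e. {0, 5, 10, 15, 20, 25, 30, 35, 40, 45}

ker(φ) = {0, 5, 10, 15, 20, 25, 30, 35, 40, 45}


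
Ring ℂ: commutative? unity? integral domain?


ℂ is a field: commutative, has unity, every nonzero element is a unit (hence an integral domain)
Commutative: Yes
Integral domain: Yes
Has unity: Yes

ℂ: Commutative=Yes, Unity=Yes


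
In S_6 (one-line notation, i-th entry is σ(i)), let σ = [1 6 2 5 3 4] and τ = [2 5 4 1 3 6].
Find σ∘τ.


σ∘τ: apply τ first, then σ
1 →τ 2 →σ 6
2 →τ 5 →σ 3
3 →τ 4 →σ 5
4 →τ 1 →σ 1
5 →τ 3 →σ 2
6 →τ 6 →σ 4

σ∘τ = [6 3 5 1 2 4]


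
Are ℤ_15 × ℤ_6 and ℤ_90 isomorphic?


Comparing ℤ_15 × ℤ_6 and ℤ_90:
gcd(15,6) = 3 ≠ 1. Max element order in ℤ_15×ℤ_6 is lcm(15,6) = 30 < 90, so it has no element of order 90

No, ℤ_15 × ℤ_6 ≇ ℤ_90


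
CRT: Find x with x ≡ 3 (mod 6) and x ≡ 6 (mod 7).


m₁ = 6, m₂ = 7, gcd = 1, so CRT applies. M = m₁·m₂ = 42
Let M₁ = M/m₁ = 7, M₂ = M/m₂ = 6
Find y₁ ≡ M₁⁻¹ (mod m₁): 7⁻¹ ≡ 1 (mod 6)
Find y₂ ≡ M₂⁻¹ (mod m₂): 6⁻¹ ≡ 6 (mod 7)
x = a₁·M₁·y₁ + a₂·M₂·y₂ = 3·7·1 + 6·6·6 = 237
Reduce mod 42: x ≡ 27
Check: 27 mod 6 = 3 ✓, 27 mod 7 = 6 ✓

x ≡ 27 (mod 42)


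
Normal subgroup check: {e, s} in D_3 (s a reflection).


H = {e, s} in D_3 (s a reflection)
r·s·r⁻¹ = sr⁻² ≠ s for n ≥ 3, so {e, s} is not closed under conjugation

No, not a normal subgroup


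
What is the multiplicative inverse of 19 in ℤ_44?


Use the extended Euclidean algorithm to write 1 = 19·s + 44·t; then s mod 44 is the inverse.
Euclidean algorithm:
  19 = 0·44 + 19
  44 = 2·19 + 6
  19 = 3·6 + 1
  6 = 6·1 + 0
gcd(19,44) = 1
Back-substitution gives: 19·(7) + 44·(-3) = 1
So 19⁻¹ ≡ 7 ≡ 7 (mod 44)
Check: 19 × 7 = 133 ≡ 1 (mod 44) ✓

19⁻¹ ≡ 7 (mod 44)


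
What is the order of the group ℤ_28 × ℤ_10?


|A × B| = |A| · |B|
|ℤ_28 × ℤ_10| = 28 × 10 = 280

|ℤ_28 × ℤ_10| = 280


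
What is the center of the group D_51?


Z(G) = {g ∈ G | gx = xg for all x ∈ G}
For odd n, Z(D_n) = {e}: no nontrivial rotation commutes with all reflections

Z(D_51) = {e}


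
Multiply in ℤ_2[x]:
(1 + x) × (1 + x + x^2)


Expand and collect like terms; reduce coefficients mod 2:
x^0: 1·1 = 1 ≡ 1 (mod 2)
x^1: 1·1 + 1·1 = 2 ≡ 0 (mod 2)
x^2: 1·1 + 1·1 = 2 ≡ 0 (mod 2)
x^3: 1·1 = 1 ≡ 1 (mod 2)
Result: 1 + x^3

f · g = 1 + x^3


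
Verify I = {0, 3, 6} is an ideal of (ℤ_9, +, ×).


Check ideal conditions for I = {0, 3, 6} in ℤ_9:
(1) I is an additive subgroup? Yes
(2) For r ∈ ℤ_9 and a ∈ I: r·a ∈ I? Yes

Yes, I is an ideal of ℤ_9


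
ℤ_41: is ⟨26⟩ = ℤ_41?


g generates ℤ_n iff gcd(g, n) = 1
gcd(26, 41) = 1
Since gcd = 1, 26 is a generator.

Yes, 26 generates ℤ_41


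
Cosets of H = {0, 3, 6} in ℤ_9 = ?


H = {0, 3, 6}, |H| = 3
Number of cosets = |G|/|H| = 9/3 = 3
0 + H = {0, 3, 6}
1 + H = {1, 4, 7}
2 + H = {2, 5, 8}

Cosets: 0+H={0,3,6}; 1+H={1,4,7}; 2+H={2,5,8}


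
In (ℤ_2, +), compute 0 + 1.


Operation: addition mod 2
0 + 1 = (a + b) mod 2 with a = 0, b = 1

0 + 1 = 1


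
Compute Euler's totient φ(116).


Factor n: 116 = 2^2 × 29
φ(n) = n · ∏(1 - 1/p) over distinct primes p | n
φ(116) = 116 · (1 - 1/2) · (1 - 1/29) = 56

φ(116) = 56


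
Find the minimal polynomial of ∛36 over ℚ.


∛36 satisfies x³ - 36 = 0, irreducible over ℚ (no rational root; 36 is not a perfect cube)

Minimal polynomial: x³ - 36


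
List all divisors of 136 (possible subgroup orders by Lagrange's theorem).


Lagrange's theorem: |H| divides |G|
|G| = 136
Divisors of 136: 1, 2, 4, 8, 17, 34, 68, 136

Possible subgroup orders: {1, 2, 4, 8, 17, 34, 68, 136}


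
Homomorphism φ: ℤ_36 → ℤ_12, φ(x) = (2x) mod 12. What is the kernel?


Kernel = preimage of identity
ker(φ) = {x ∈ ℤ_36 : 2x ≡ 0 (mod 12)}. Since 12 | 36, φ is well-defined. The kernel is the cyclic subgroup ⟨6⟩ of ℤ_36 (order 6), i.e. {0, 6, 12, 18, 24, 30}

ker(φ) = {0, 6, 12, 18, 24, 30}


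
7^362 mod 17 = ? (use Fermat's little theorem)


Fermat's little theorem: if p is prime and gcd(a,p)=1, then a^(p-1) ≡ 1 (mod p)
p = 17 is prime, gcd(7,17) = 1
Reduce exponent: 362 mod 16 = 10
So 7^362 ≡ 7^10 (mod 17)
7^10 mod 17 = 2

7^362 ≡ 2 (mod 17)


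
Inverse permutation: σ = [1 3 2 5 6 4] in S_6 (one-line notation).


To find σ⁻¹, swap domain and range:
σ(1) = 1 → σ⁻¹(1) = 1
σ(2) = 3 → σ⁻¹(3) = 2
σ(3) = 2 → σ⁻¹(2) = 3
σ(4) = 5 → σ⁻¹(5) = 4
σ(5) = 6 → σ⁻¹(6) = 5
σ(6) = 4 → σ⁻¹(4) = 6

σ⁻¹ = [1 3 2 6 4 5]


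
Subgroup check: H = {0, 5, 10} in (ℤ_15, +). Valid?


Subgroup test for H = {0, 5, 10} in (ℤ_15, +):
(1) 0 ∈ H? Yes
(2) Closure: for all a,b ∈ H, (a+b) mod 15 ∈ H? Yes
(3) Inverses: for all a ∈ H, -a mod 15 ∈ H? Yes

Yes, H is a subgroup of ℤ_15


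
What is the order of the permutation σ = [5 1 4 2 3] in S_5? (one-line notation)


Cycle decomposition: (1 5 3 4 2)
Cycle lengths: 5
Order = lcm(5) = 5

ord(σ) = 5


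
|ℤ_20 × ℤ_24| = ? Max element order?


|ℤ_20 × ℤ_24| = 20 × 24 = 480
Max element order = lcm(20,24) = 120
Cyclic? No (gcd=4)

|ℤ_20×ℤ_24| = 480, max element order = 120


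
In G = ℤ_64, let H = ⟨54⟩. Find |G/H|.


|⟨54⟩| = n / gcd(54, 64) = 64 / 2 = 32
H is normal (ℤ_64 is abelian).
|G/H| = |G| / |H| = 64 / 32 = 2

|G/H| = 2


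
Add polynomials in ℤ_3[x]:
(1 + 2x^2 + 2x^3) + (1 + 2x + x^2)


Add coefficients mod 3:
x^0: 1 + 1 = 2 (mod 3)
x^1: 0 + 2 = 2 (mod 3)
x^2: 2 + 1 = 0 (mod 3)
x^3: 2 + 0 = 2 (mod 3)
Result: 2 + 2x + 2x^3

f + g = 2 + 2x + 2x^3


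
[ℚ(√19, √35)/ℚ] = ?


[ℚ(√19,√35):ℚ] = [ℚ(√19,√35):ℚ(√19)]·[ℚ(√19):ℚ] = 2·2 = 4

[ℚ(√19, √35)/ℚ] = 4


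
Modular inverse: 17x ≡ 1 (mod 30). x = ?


Use the extended Euclidean algorithm to write 1 = 17·s + 30·t; then s mod 30 is the inverse.
Euclidean algorithm:
  17 = 0·30 + 17
  30 = 1·17 + 13
  17 = 1·13 + 4
  13 = 3·4 + 1
  4 = 4·1 + 0
gcd(17,30) = 1
Back-substitution gives: 17·(-7) + 30·(4) = 1
So 17⁻¹ ≡ -7 ≡ 23 (mod 30)
Check: 17 × 23 = 391 ≡ 1 (mod 30) ✓

17⁻¹ ≡ 23 (mod 30)


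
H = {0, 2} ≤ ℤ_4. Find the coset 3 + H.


3 + H = {3 + h (mod 4) : h ∈ H}
3+0=3, 3+2=1
3 + H = {1, 3} = 1 + H

3 + H = {1, 3}


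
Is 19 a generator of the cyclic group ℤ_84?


g generates ℤ_n iff gcd(g, n) = 1
gcd(19, 84) = 1
Since gcd = 1, 19 is a generator.

Yes, 19 generates ℤ_84


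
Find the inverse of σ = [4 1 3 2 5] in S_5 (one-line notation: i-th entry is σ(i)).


To find σ⁻¹, swap domain and range:
σ(1) = 4 → σ⁻¹(4) = 1
σ(2) = 1 → σ⁻¹(1) = 2
σ(3) = 3 → σ⁻¹(3) = 3
σ(4) = 2 → σ⁻¹(2) = 4
σ(5) = 5 → σ⁻¹(5) = 5

σ⁻¹ = [2 4 3 1 5]


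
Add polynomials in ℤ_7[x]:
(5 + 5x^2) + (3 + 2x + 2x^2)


Add coefficients mod 7:
x^0: 5 + 3 = 1 (mod 7)
x^1: 0 + 2 = 2 (mod 7)
x^2: 5 + 2 = 0 (mod 7)
Result: 1 + 2x

f + g = 1 + 2x


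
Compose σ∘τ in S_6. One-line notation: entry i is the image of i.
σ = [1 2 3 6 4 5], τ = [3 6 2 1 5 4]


σ∘τ: apply τ first, then σ
1 →τ 3 →σ 3
2 →τ 6 →σ 5
3 →τ 2 →σ 2
4 →τ 1 →σ 1
5 →τ 5 →σ 4
6 →τ 4 →σ 6

σ∘τ = [3 5 2 1 4 6]


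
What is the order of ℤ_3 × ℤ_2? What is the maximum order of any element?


|ℤ_3 × ℤ_2| = 3 × 2 = 6
Max element order = lcm(3,2) = 6
Cyclic? Yes (gcd=1)

|ℤ_3×ℤ_2| = 6, max element order = 6


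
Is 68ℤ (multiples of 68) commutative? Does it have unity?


68ℤ is a commutative ring under +,× but has no multiplicative identity (1 ∉ 68ℤ); it has no zero divisors, but without unity it is not an integral domain
Commutative: Yes
Integral domain: No
Has unity: No

68ℤ (multiples of 68): Commutative=Yes, Unity=No


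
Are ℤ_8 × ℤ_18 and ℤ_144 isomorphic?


Comparing ℤ_8 × ℤ_18 and ℤ_144:
gcd(8,18) = 2 ≠ 1. Max element order in ℤ_8×ℤ_18 is lcm(8,18) = 72 < 144, so it has no element of order 144

No, ℤ_8 × ℤ_18 ≇ ℤ_144


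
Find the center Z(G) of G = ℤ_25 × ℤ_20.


Z(G) = {g ∈ G | gx = xg for all x ∈ G}
Direct product of abelian groups is abelian, so Z(G) = G

Z(ℤ_25 × ℤ_20) = ℤ_25 × ℤ_20


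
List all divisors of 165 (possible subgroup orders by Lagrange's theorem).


Lagrange's theorem: |H| divides |G|
|G| = 165
Divisors of 165: 1, 3, 5, 11, 15, 33, 55, 165

Possible subgroup orders: {1, 3, 5, 11, 15, 33, 55, 165}


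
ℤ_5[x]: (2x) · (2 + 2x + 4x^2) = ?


Expand and collect like terms; reduce coefficients mod 5:
x^0: 0·2 = 0 ≡ 0 (mod 5)
x^1: 0·2 + 2·2 = 4 ≡ 4 (mod 5)
x^2: 0·4 + 2·2 = 4 ≡ 4 (mod 5)
x^3: 2·4 = 8 ≡ 3 (mod 5)
Result: 4x + 4x^2 + 3x^3

f · g = 4x + 4x^2 + 3x^3


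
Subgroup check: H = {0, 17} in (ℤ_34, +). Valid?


Subgroup test for H = {0, 17} in (ℤ_34, +):
(1) 0 ∈ H? Yes
(2) Closure: for all a,b ∈ H, (a+b) mod 34 ∈ H? Yes
(3) Inverses: for all a ∈ H, -a mod 34 ∈ H? Yes

Yes, H is a subgroup of ℤ_34


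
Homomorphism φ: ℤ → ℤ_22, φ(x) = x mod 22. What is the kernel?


Kernel = preimage of identity
ker(φ) = {x ∈ ℤ : x ≡ 0 (mod 22)} = 22ℤ = {0, ±22, ±44, ...}

ker(φ) = 22ℤ


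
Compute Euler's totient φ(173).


Factor n: 173 = 173
φ(n) = n · ∏(1 - 1/p) over distinct primes p | n
φ(173) = 173 · (1 - 1/173) = 172

φ(173) = 172


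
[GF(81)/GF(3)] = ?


GF(81) = GF(3^4), so the extension degree is 4

[GF(81)/GF(3)] = 4


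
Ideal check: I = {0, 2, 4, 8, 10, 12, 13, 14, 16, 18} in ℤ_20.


Check ideal conditions for I = {0, 2, 4, 8, 10, 12, 13, 14, 16, 18} in ℤ_20:
(1) I is an additive subgroup? No
(2) For r ∈ ℤ_20 and a ∈ I: r·a ∈ I? No  [counterexample: r=2, a=13, r·a mod 20 = 6 ∉ I]

No, I is not an ideal of ℤ_20


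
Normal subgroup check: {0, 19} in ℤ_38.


H = {0, 19} in ℤ_38
ℤ_38 is abelian; every subgroup of an abelian group is normal

Yes, normal subgroup


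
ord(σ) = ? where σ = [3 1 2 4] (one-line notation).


Cycle decomposition: (1 3 2)
Cycle lengths: 3
Order = lcm(3) = 3

ord(σ) = 3


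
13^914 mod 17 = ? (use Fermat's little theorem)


Fermat's little theorem: if p is prime and gcd(a,p)=1, then a^(p-1) ≡ 1 (mod p)
p = 17 is prime, gcd(13,17) = 1
Reduce exponent: 914 mod 16 = 2
So 13^914 ≡ 13^2 (mod 17)
13^2 mod 17 = 16

13^914 ≡ 16 (mod 17)


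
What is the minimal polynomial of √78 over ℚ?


√78 satisfies x² - 78 = 0, irreducible over ℚ since 78 is squarefree

Minimal polynomial: x² - 78


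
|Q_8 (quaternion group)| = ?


Q_8 = {±1, ±i, ±j, ±k}
|Q_8| = 8

|Q_8 (quaternion group)| = 8


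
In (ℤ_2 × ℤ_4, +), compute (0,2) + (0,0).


Operation: componentwise addition mod (2, 4)
(0,2) + (0,0) = ((a₁+b₁) mod 2, (a₂+b₂) mod 4) with a = (0,2), b = (0,0)

(0,2) + (0,0) = (0,2)


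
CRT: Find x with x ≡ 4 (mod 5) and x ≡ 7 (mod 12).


m₁ = 5, m₂ = 12, gcd = 1, so CRT applies. M = m₁·m₂ = 60
Let M₁ = M/m₁ = 12, M₂ = M/m₂ = 5
Find y₁ ≡ M₁⁻¹ (mod m₁): 12⁻¹ ≡ 3 (mod 5)
Find y₂ ≡ M₂⁻¹ (mod m₂): 5⁻¹ ≡ 5 (mod 12)
x = a₁·M₁·y₁ + a₂·M₂·y₂ = 4·12·3 + 7·5·5 = 319
Reduce mod 60: x ≡ 19
Check: 19 mod 5 = 4 ✓, 19 mod 12 = 7 ✓

x ≡ 19 (mod 60)


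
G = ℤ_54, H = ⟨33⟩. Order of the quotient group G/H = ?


|⟨33⟩| = n / gcd(33, 54) = 54 / 3 = 18
H is normal (ℤ_54 is abelian).
|G/H| = |G| / |H| = 54 / 18 = 3

|G/H| = 3


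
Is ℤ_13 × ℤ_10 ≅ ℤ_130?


Comparing ℤ_13 × ℤ_10 and ℤ_130:
gcd(13,10) = 1, so ℤ_13 × ℤ_10 ≅ ℤ_130 (CRT)

Yes, ℤ_13 × ℤ_10 ≅ ℤ_130


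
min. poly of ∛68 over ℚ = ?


∛68 satisfies x³ - 68 = 0, irreducible over ℚ (no rational root; 68 is not a perfect cube)

Minimal polynomial: x³ - 68


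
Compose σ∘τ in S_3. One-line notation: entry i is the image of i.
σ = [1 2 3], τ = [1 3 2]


σ∘τ: apply τ first, then σ
1 →τ 1 →σ 1
2 →τ 3 →σ 3
3 →τ 2 →σ 2

σ∘τ = [1 3 2]


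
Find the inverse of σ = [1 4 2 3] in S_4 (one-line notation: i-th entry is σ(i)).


To find σ⁻¹, swap domain and range:
σ(1) = 1 → σ⁻¹(1) = 1
σ(2) = 4 → σ⁻¹(4) = 2
σ(3) = 2 → σ⁻¹(2) = 3
σ(4) = 3 → σ⁻¹(3) = 4

σ⁻¹ = [1 3 4 2]


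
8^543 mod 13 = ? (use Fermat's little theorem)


Fermat's little theorem: if p is prime and gcd(a,p)=1, then a^(p-1) ≡ 1 (mod p)
p = 13 is prime, gcd(8,13) = 1
Reduce exponent: 543 mod 12 = 3
So 8^543 ≡ 8^3 (mod 13)
8^3 mod 13 = 5

8^543 ≡ 5 (mod 13)


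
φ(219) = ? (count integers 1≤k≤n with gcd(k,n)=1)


Factor n: 219 = 3 × 73
φ(n) = n · ∏(1 - 1/p) over distinct primes p | n
φ(219) = 219 · (1 - 1/3) · (1 - 1/73) = 144

φ(219) = 144


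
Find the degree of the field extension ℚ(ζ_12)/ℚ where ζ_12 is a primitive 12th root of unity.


[ℚ(ζ_n):ℚ] = deg Φ_n(x) = φ(n). Here φ(12) = 4

[ℚ(ζ_12)/ℚ where ζ_12 is a primitive 12th root of unity] = 4


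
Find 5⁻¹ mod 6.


Use the extended Euclidean algorithm to write 1 = 5·s + 6·t; then s mod 6 is the inverse.
Euclidean algorithm:
  5 = 0·6 + 5
  6 = 1·5 + 1
  5 = 5·1 + 0
gcd(5,6) = 1
Back-substitution gives: 5·(-1) + 6·(1) = 1
So 5⁻¹ ≡ -1 ≡ 5 (mod 6)
Check: 5 × 5 = 25 ≡ 1 (mod 6) ✓

5⁻¹ ≡ 5 (mod 6)


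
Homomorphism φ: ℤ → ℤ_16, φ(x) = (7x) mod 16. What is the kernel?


Kernel = preimage of identity
ker(φ) = {x ∈ ℤ : 7x ≡ 0 (mod 16)}. gcd(7,16) = 1, so 7x ≡ 0 (mod 16) ⟺ x ≡ 0 (mod 16/1 = 16). Hence ker(φ) = 16ℤ

ker(φ) = 16ℤ


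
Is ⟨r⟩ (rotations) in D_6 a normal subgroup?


H = ⟨r⟩ (rotations) in D_6
The rotation subgroup ⟨r⟩ has index 2 in D_6, so it is normal

Yes, normal subgroup


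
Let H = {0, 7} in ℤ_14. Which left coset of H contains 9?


9 + H = {9 + h (mod 14) : h ∈ H}
9+0=9, 9+7=2
9 + H = {2, 9} = 2 + H

9 + H = {2, 9}


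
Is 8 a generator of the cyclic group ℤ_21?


g generates ℤ_n iff gcd(g, n) = 1
gcd(8, 21) = 1
Since gcd = 1, 8 is a generator.

Yes, 8 generates ℤ_21


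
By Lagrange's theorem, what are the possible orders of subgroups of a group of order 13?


Lagrange's theorem: |H| divides |G|
|G| = 13
Divisors of 13: 1, 13

Possible subgroup orders: {1, 13}


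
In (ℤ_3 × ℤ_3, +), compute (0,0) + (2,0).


Operation: componentwise addition mod (3, 3)
(0,0) + (2,0) = ((a₁+b₁) mod 3, (a₂+b₂) mod 3) with a = (0,0), b = (2,0)

(0,0) + (2,0) = (2,0)


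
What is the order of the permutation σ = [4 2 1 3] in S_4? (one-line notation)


Cycle decomposition: (1 4 3)
Cycle lengths: 3
Order = lcm(3) = 3

ord(σ) = 3


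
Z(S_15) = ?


Z(G) = {g ∈ G | gx = xg for all x ∈ G}
S_n is non-abelian for n ≥ 3; Z(S_15) is trivial

Z(S_15) = {e}


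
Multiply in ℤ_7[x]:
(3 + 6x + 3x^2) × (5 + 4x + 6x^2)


Expand and collect like terms; reduce coefficients mod 7:
x^0: 3·5 = 15 ≡ 1 (mod 7)
x^1: 3·4 + 6·5 = 42 ≡ 0 (mod 7)
x^2: 3·6 + 6·4 + 3·5 = 57 ≡ 1 (mod 7)
x^3: 6·6 + 3·4 = 48 ≡ 6 (mod 7)
x^4: 3·6 = 18 ≡ 4 (mod 7)
Result: 1 + x^2 + 6x^3 + 4x^4

f · g = 1 + x^2 + 6x^3 + 4x^4


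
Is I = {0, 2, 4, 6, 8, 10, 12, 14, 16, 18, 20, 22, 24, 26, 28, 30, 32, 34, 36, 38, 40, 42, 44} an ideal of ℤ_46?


Check ideal conditions for I = {0, 2, 4, 6, 8, 10, 12, 14, 16, 18, 20, 22, 24, 26, 28, 30, 32, 34, 36, 38, 40, 42, 44} in ℤ_46:
(1) I is an additive subgroup? Yes
(2) For r ∈ ℤ_46 and a ∈ I: r·a ∈ I? Yes

Yes, I is an ideal of ℤ_46


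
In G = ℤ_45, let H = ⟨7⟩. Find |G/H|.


|⟨7⟩| = n / gcd(7, 45) = 45 / 1 = 45
H is normal (ℤ_45 is abelian).
|G/H| = |G| / |H| = 45 / 45 = 1

|G/H| = 1


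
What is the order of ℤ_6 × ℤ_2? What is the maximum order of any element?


|ℤ_6 × ℤ_2| = 6 × 2 = 12
Max element order = lcm(6,2) = 6
Cyclic? No (gcd=2)

|ℤ_6×ℤ_2| = 12, max element order = 6


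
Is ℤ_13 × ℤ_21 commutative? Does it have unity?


Direct product ring; commutative with unity (1,1); but (1,0)·(0,1) = (0,0) gives zero divisors, so not an integral domain
Commutative: Yes
Integral domain: No
Has unity: Yes

ℤ_13 × ℤ_21: Commutative=Yes, Unity=Yes


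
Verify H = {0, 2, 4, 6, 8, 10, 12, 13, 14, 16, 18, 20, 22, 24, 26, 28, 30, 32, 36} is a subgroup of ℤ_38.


Subgroup test for H = {0, 2, 4, 6, 8, 10, 12, 13, 14, 16, 18, 20, 22, 24, 26, 28, 30, 32, 36} in (ℤ_38, +):
(1) 0 ∈ H? Yes
(2) Closure: for all a,b ∈ H, (a+b) mod 38 ∈ H? No  [counterexample: 2 + 13 = 15 ∉ H]
(3) Inverses: for all a ∈ H, -a mod 38 ∈ H? No

No, H is not a subgroup of ℤ_38


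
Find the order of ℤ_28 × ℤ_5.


|A × B| = |A| · |B|
|ℤ_28 × ℤ_5| = 28 × 5 = 140

|ℤ_28 × ℤ_5| = 140


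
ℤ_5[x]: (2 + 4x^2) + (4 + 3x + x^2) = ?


Add coefficients mod 5:
x^0: 2 + 4 = 1 (mod 5)
x^1: 0 + 3 = 3 (mod 5)
x^2: 4 + 1 = 0 (mod 5)
Result: 1 + 3x

f + g = 1 + 3x


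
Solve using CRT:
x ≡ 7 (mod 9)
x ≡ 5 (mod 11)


m₁ = 9, m₂ = 11, gcd = 1, so CRT applies. M = m₁·m₂ = 99
Let M₁ = M/m₁ = 11, M₂ = M/m₂ = 9
Find y₁ ≡ M₁⁻¹ (mod m₁): 11⁻¹ ≡ 5 (mod 9)
Find y₂ ≡ M₂⁻¹ (mod m₂): 9⁻¹ ≡ 5 (mod 11)
x = a₁·M₁·y₁ + a₂·M₂·y₂ = 7·11·5 + 5·9·5 = 610
Reduce mod 99: x ≡ 16
Check: 16 mod 9 = 7 ✓, 16 mod 11 = 5 ✓

x ≡ 16 (mod 99)


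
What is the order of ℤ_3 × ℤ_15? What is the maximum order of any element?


|ℤ_3 × ℤ_15| = 3 × 15 = 45
Max element order = lcm(3,15) = 15
Cyclic? No (gcd=3)

|ℤ_3×ℤ_15| = 45, max element order = 15


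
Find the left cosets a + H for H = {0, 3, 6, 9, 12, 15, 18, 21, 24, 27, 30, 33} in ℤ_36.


H = {0, 3, 6, 9, 12, 15, 18, 21, 24, 27, 30, 33}, |H| = 12
Number of cosets = |G|/|H| = 36/12 = 3
0 + H = {0, 3, 6, 9, 12, 15, 18, 21, 24, 27, 30, 33}
1 + H = {1, 4, 7, 10, 13, 16, 19, 22, 25, 28, 31, 34}
2 + H = {2, 5, 8, 11, 14, 17, 20, 23, 26, 29, 32, 35}

Cosets: 0+H={0,3,6,9,12,15,18,21,24,27,30,33}; 1+H={1,4,7,10,13,16,19,22,25,28,31,34}; 2+H={2,5,8,11,14,17,20,23,26,29,32,35}


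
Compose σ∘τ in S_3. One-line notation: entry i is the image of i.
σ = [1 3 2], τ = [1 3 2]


σ∘τ: apply τ first, then σ
1 →τ 1 →σ 1
2 →τ 3 →σ 2
3 →τ 2 →σ 3

σ∘τ = [1 2 3]


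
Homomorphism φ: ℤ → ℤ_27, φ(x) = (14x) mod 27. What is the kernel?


Kernel = preimage of identity
ker(φ) = {x ∈ ℤ : 14x ≡ 0 (mod 27)}. gcd(14,27) = 1, so 14x ≡ 0 (mod 27) ⟺ x ≡ 0 (mod 27/1 = 27). Hence ker(φ) = 27ℤ

ker(φ) = 27ℤ


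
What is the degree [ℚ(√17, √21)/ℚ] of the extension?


[ℚ(√17,√21):ℚ] = [ℚ(√17,√21):ℚ(√17)]·[ℚ(√17):ℚ] = 2·2 = 4

[ℚ(√17, √21)/ℚ] = 4


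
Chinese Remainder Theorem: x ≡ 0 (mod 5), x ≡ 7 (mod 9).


m₁ = 5, m₂ = 9, gcd = 1, so CRT applies. M = m₁·m₂ = 45
Let M₁ = M/m₁ = 9, M₂ = M/m₂ = 5
Find y₁ ≡ M₁⁻¹ (mod m₁): 9⁻¹ ≡ 4 (mod 5)
Find y₂ ≡ M₂⁻¹ (mod m₂): 5⁻¹ ≡ 2 (mod 9)
x = a₁·M₁·y₁ + a₂·M₂·y₂ = 0·9·4 + 7·5·2 = 70
Reduce mod 45: x ≡ 25
Check: 25 mod 5 = 0 ✓, 25 mod 9 = 7 ✓

x ≡ 25 (mod 45)


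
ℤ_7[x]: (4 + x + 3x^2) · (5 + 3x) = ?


Expand and collect like terms; reduce coefficients mod 7:
x^0: 4·5 = 20 ≡ 6 (mod 7)
x^1: 4·3 + 1·5 = 17 ≡ 3 (mod 7)
x^2: 1·3 + 3·5 = 18 ≡ 4 (mod 7)
x^3: 3·3 = 9 ≡ 2 (mod 7)
Result: 6 + 3x + 4x^2 + 2x^3

f · g = 6 + 3x + 4x^2 + 2x^3


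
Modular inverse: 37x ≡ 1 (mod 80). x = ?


Use the extended Euclidean algorithm to write 1 = 37·s + 80·t; then s mod 80 is the inverse.
Euclidean algorithm:
  37 = 0·80 + 37
  80 = 2·37 + 6
  37 = 6·6 + 1
  6 = 6·1 + 0
gcd(37,80) = 1
Back-substitution gives: 37·(13) + 80·(-6) = 1
So 37⁻¹ ≡ 13 ≡ 13 (mod 80)
Check: 37 × 13 = 481 ≡ 1 (mod 80) ✓

37⁻¹ ≡ 13 (mod 80)


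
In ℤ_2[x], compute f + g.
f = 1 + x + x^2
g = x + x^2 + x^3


Add coefficients mod 2:
x^0: 1 + 0 = 1 (mod 2)
x^1: 1 + 1 = 0 (mod 2)
x^2: 1 + 1 = 0 (mod 2)
x^3: 0 + 1 = 1 (mod 2)
Result: 1 + x^3

f + g = 1 + x^3


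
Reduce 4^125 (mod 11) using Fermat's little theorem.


Fermat's little theorem: if p is prime and gcd(a,p)=1, then a^(p-1) ≡ 1 (mod p)
p = 11 is prime, gcd(4,11) = 1
Reduce exponent: 125 mod 10 = 5
So 4^125 ≡ 4^5 (mod 11)
4^5 mod 11 = 1

4^125 ≡ 1 (mod 11)


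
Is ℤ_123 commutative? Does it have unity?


ℤ_123 is a commutative ring with unity 1; 123 = 3×41 is composite, so 3·41 ≡ 0 gives zero divisors (not an integral domain)
Commutative: Yes
Integral domain: No
Has unity: Yes

ℤ_123: Commutative=Yes, Unity=Yes


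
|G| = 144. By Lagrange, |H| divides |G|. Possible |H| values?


Lagrange's theorem: |H| divides |G|
|G| = 144
Divisors of 144: 1, 2, 3, 4, 6, 8, 9, 12, 16, 18, 24, 36, 48, 72, 144

Possible subgroup orders: {1, 2, 3, 4, 6, 8, 9, 12, 16, 18, 24, 36, 48, 72, 144}


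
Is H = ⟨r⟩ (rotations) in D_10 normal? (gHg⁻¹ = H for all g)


H = ⟨r⟩ (rotations) in D_10
The rotation subgroup ⟨r⟩ has index 2 in D_10, so it is normal

Yes, normal subgroup


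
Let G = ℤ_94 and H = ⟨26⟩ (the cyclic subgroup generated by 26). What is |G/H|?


|⟨26⟩| = n / gcd(26, 94) = 94 / 2 = 47
H is normal (ℤ_94 is abelian).
|G/H| = |G| / |H| = 94 / 47 = 2

|G/H| = 2


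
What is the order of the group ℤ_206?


ℤ_n has n elements.

|ℤ_206| = 206


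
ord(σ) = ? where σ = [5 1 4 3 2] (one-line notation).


Cycle decomposition: (1 5 2) (3 4)
Cycle lengths: 3, 2
Order = lcm(3, 2) = 6

ord(σ) = 6


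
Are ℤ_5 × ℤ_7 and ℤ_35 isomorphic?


Comparing ℤ_5 × ℤ_7 and ℤ_35:
gcd(5,7) = 1, so ℤ_5 × ℤ_7 ≅ ℤ_35 (CRT)

Yes, ℤ_5 × ℤ_7 ≅ ℤ_35


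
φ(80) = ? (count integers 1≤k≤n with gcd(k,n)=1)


Factor n: 80 = 2^4 × 5
φ(n) = n · ∏(1 - 1/p) over distinct primes p | n
φ(80) = 80 · (1 - 1/2) · (1 - 1/5) = 32

φ(80) = 32


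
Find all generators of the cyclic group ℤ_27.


g generates ℤ_n iff gcd(g,n) = 1
Prime factors of 27: 3
Generators are g ∈ {1,...,26} not divisible by any of these primes.
Generators: {1, 2, 4, 5, 7, 8, 10, 11, 13, 14, 16, 17, 19, 20, 22, 23, 25, 26}
Number of generators = φ(27) = 18

Generators of ℤ_27 = {1, 2, 4, 5, 7, 8, 10, 11, 13, 14, 16, 17, 19, 20, 22, 23, 25, 26}


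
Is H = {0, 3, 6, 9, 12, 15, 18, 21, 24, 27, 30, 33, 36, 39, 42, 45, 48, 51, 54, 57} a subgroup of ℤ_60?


Subgroup test for H = {0, 3, 6, 9, 12, 15, 18, 21, 24, 27, 30, 33, 36, 39, 42, 45, 48, 51, 54, 57} in (ℤ_60, +):
(1) 0 ∈ H? Yes
(2) Closure: for all a,b ∈ H, (a+b) mod 60 ∈ H? Yes
(3) Inverses: for all a ∈ H, -a mod 60 ∈ H? Yes

Yes, H is a subgroup of ℤ_60


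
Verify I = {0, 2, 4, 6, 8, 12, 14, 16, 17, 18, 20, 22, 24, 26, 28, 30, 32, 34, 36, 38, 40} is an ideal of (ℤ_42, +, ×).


Check ideal conditions for I = {0, 2, 4, 6, 8, 12, 14, 16, 17, 18, 20, 22, 24, 26, 28, 30, 32, 34, 36, 38, 40} in ℤ_42:
(1) I is an additive subgroup? No
(2) For r ∈ ℤ_42 and a ∈ I: r·a ∈ I? No  [counterexample: r=2, a=26, r·a mod 42 = 10 ∉ I]

No, I is not an ideal of ℤ_42


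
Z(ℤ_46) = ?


Z(G) = {g ∈ G | gx = xg for all x ∈ G}
ℤ_46 is abelian, so Z(G) = G

Z(ℤ_46) = ℤ_46


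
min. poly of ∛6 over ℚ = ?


∛6 satisfies x³ - 6 = 0, irreducible over ℚ (no rational root; 6 is not a perfect cube)

Minimal polynomial: x³ - 6


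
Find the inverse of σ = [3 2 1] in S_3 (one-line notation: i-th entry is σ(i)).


To find σ⁻¹, swap domain and range:
σ(1) = 3 → σ⁻¹(3) = 1
σ(2) = 2 → σ⁻¹(2) = 2
σ(3) = 1 → σ⁻¹(1) = 3

σ⁻¹ = [3 2 1]


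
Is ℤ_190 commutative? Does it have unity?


ℤ_190 is a commutative ring with unity 1; 190 = 2×95 is composite, so 2·95 ≡ 0 gives zero divisors (not an integral domain)
Commutative: Yes
Integral domain: No
Has unity: Yes

ℤ_190: Commutative=Yes, Unity=Yes


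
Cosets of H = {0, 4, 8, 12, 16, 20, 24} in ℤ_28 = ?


H = {0, 4, 8, 12, 16, 20, 24}, |H| = 7
Number of cosets = |G|/|H| = 28/7 = 4
0 + H = {0, 4, 8, 12, 16, 20, 24}
1 + H = {1, 5, 9, 13, 17, 21, 25}
2 + H = {2, 6, 10, 14, 18, 22, 26}
3 + H = {3, 7, 11, 15, 19, 23, 27}

Cosets: 0+H={0,4,8,12,16,20,24}; 1+H={1,5,9,13,17,21,25}; 2+H={2,6,10,14,18,22,26}; 3+H={3,7,11,15,19,23,27}


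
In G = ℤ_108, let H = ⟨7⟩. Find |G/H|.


|⟨7⟩| = n / gcd(7, 108) = 108 / 1 = 108
H is normal (ℤ_108 is abelian).
|G/H| = |G| / |H| = 108 / 108 = 1

|G/H| = 1


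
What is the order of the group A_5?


|A_n| = n!/2 (even permutations)
|A_5| = 5!/2 = 120/2 = 60

|A_5| = 60


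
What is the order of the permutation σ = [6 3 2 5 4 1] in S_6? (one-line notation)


Cycle decomposition: (1 6) (2 3) (4 5)
Cycle lengths: 2, 2, 2
Order = lcm(2, 2, 2) = 2

ord(σ) = 2


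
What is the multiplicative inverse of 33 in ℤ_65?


Use the extended Euclidean algorithm to write 1 = 33·s + 65·t; then s mod 65 is the inverse.
Euclidean algorithm:
  33 = 0·65 + 33
  65 = 1·33 + 32
  33 = 1·32 + 1
  32 = 32·1 + 0
gcd(33,65) = 1
Back-substitution gives: 33·(2) + 65·(-1) = 1
So 33⁻¹ ≡ 2 ≡ 2 (mod 65)
Check: 33 × 2 = 66 ≡ 1 (mod 65) ✓

33⁻¹ ≡ 2 (mod 65)


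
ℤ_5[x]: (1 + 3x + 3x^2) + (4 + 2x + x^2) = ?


Add coefficients mod 5:
x^0: 1 + 4 = 0 (mod 5)
x^1: 3 + 2 = 0 (mod 5)
x^2: 3 + 1 = 4 (mod 5)
Result: 4x^2

f + g = 4x^2


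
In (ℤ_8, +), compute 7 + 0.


Operation: addition mod 8
7 + 0 = (a + b) mod 8 with a = 7, b = 0

7 + 0 = 7


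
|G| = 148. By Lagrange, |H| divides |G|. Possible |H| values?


Lagrange's theorem: |H| divides |G|
|G| = 148
Divisors of 148: 1, 2, 4, 37, 74, 148

Possible subgroup orders: {1, 2, 4, 37, 74, 148}


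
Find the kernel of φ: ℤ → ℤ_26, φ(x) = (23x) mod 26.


Kernel = preimage of identity
ker(φ) = {x ∈ ℤ : 23x ≡ 0 (mod 26)}. gcd(23,26) = 1, so 23x ≡ 0 (mod 26) ⟺ x ≡ 0 (mod 26/1 = 26). Hence ker(φ) = 26ℤ

ker(φ) = 26ℤ


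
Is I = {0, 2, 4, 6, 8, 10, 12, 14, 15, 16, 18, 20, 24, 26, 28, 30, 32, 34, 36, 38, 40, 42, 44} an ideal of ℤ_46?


Check ideal conditions for I = {0, 2, 4, 6, 8, 10, 12, 14, 15, 16, 18, 20, 24, 26, 28, 30, 32, 34, 36, 38, 40, 42, 44} in ℤ_46:
(1) I is an additive subgroup? No
(2) For r ∈ ℤ_46 and a ∈ I: r·a ∈ I? No  [counterexample: r=2, a=34, r·a mod 46 = 22 ∉ I]

No, I is not an ideal of ℤ_46


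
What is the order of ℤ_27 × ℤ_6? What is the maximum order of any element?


|ℤ_27 × ℤ_6| = 27 × 6 = 162
Max element order = lcm(27,6) = 54
Cyclic? No (gcd=3)

|ℤ_27×ℤ_6| = 162, max element order = 54


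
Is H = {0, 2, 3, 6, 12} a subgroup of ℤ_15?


Subgroup test for H = {0, 2, 3, 6, 12} in (ℤ_15, +):
(1) 0 ∈ H? Yes
(2) Closure: for all a,b ∈ H, (a+b) mod 15 ∈ H? No  [counterexample: 2 + 2 = 4 ∉ H]
(3) Inverses: for all a ∈ H, -a mod 15 ∈ H? No

No, H is not a subgroup of ℤ_15


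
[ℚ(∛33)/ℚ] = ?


∛33 has minimal polynomial x³ - 33 (irreducible over ℚ since 33 is not a perfect cube)

[ℚ(∛33)/ℚ] = 3


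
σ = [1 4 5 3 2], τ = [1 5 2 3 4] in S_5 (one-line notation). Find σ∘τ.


σ∘τ: apply τ first, then σ
1 →τ 1 →σ 1
2 →τ 5 →σ 2
3 →τ 2 →σ 4
4 →τ 3 →σ 5
5 →τ 4 →σ 3

σ∘τ = [1 2 4 5 3]


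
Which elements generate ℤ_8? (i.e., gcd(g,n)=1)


g generates ℤ_n iff gcd(g,n) = 1
Checking each g ∈ {1,...,7}:
gcd(1,8) = 1
gcd(2,8) = 2
gcd(3,8) = 1
gcd(4,8) = 4
gcd(5,8) = 1
gcd(6,8) = 2
gcd(7,8) = 1
Generators: {1, 3, 5, 7}
Number of generators = φ(8) = 4

Generators of ℤ_8 = {1, 3, 5, 7}


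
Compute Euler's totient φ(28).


φ(n) = count of k ∈ {1,...,n} with gcd(k,n)=1
Coprimes to 28: {1, 3, 5, 9, 11, 13, 15, 17, 19, 23, 25, 27}
Count: 12

φ(28) = 12


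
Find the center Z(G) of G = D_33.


Z(G) = {g ∈ G | gx = xg for all x ∈ G}
For odd n, Z(D_n) = {e}: no nontrivial rotation commutes with all reflections

Z(D_33) = {e}


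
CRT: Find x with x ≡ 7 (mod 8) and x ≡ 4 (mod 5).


m₁ = 8, m₂ = 5, gcd = 1, so CRT applies. M = m₁·m₂ = 40
Let M₁ = M/m₁ = 5, M₂ = M/m₂ = 8
Find y₁ ≡ M₁⁻¹ (mod m₁): 5⁻¹ ≡ 5 (mod 8)
Find y₂ ≡ M₂⁻¹ (mod m₂): 8⁻¹ ≡ 2 (mod 5)
x = a₁·M₁·y₁ + a₂·M₂·y₂ = 7·5·5 + 4·8·2 = 239
Reduce mod 40: x ≡ 39
Check: 39 mod 8 = 7 ✓, 39 mod 5 = 4 ✓

x ≡ 39 (mod 40)


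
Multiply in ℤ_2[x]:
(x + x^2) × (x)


Expand and collect like terms; reduce coefficients mod 2:
x^0: 0·0 = 0 ≡ 0 (mod 2)
x^1: 0·1 + 1·0 = 0 ≡ 0 (mod 2)
x^2: 1·1 + 1·0 = 1 ≡ 1 (mod 2)
x^3: 1·1 = 1 ≡ 1 (mod 2)
Result: x^2 + x^3

f · g = x^2 + x^3


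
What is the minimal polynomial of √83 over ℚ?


√83 satisfies x² - 83 = 0, irreducible over ℚ since 83 is squarefree

Minimal polynomial: x² - 83


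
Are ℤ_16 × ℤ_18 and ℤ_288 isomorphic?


Comparing ℤ_16 × ℤ_18 and ℤ_288:
gcd(16,18) = 2 ≠ 1. Max element order in ℤ_16×ℤ_18 is lcm(16,18) = 144 < 288, so it has no element of order 288

No, ℤ_16 × ℤ_18 ≇ ℤ_288


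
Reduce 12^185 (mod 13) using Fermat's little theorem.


Fermat's little theorem: if p is prime and gcd(a,p)=1, then a^(p-1) ≡ 1 (mod p)
p = 13 is prime, gcd(12,13) = 1
Reduce exponent: 185 mod 12 = 5
So 12^185 ≡ 12^5 (mod 13)
12^5 mod 13 = 12

12^185 ≡ 12 (mod 13)


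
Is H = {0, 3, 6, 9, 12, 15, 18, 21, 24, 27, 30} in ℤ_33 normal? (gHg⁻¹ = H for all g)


H = {0, 3, 6, 9, 12, 15, 18, 21, 24, 27, 30} in ℤ_33
ℤ_33 is abelian; every subgroup of an abelian group is normal

Yes, normal subgroup


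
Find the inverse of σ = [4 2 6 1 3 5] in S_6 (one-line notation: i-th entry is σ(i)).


To find σ⁻¹, swap domain and range:
σ(1) = 4 → σ⁻¹(4) = 1
σ(2) = 2 → σ⁻¹(2) = 2
σ(3) = 6 → σ⁻¹(6) = 3
σ(4) = 1 → σ⁻¹(1) = 4
σ(5) = 3 → σ⁻¹(3) = 5
σ(6) = 5 → σ⁻¹(5) = 6

σ⁻¹ = [4 2 5 1 6 3]


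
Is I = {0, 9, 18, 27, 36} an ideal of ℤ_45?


Check ideal conditions for I = {0, 9, 18, 27, 36} in ℤ_45:
(1) I is an additive subgroup? Yes
(2) For r ∈ ℤ_45 and a ∈ I: r·a ∈ I? Yes

Yes, I is an ideal of ℤ_45


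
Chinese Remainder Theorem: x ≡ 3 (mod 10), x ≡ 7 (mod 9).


m₁ = 10, m₂ = 9, gcd = 1, so CRT applies. M = m₁·m₂ = 90
Let M₁ = M/m₁ = 9, M₂ = M/m₂ = 10
Find y₁ ≡ M₁⁻¹ (mod m₁): 9⁻¹ ≡ 9 (mod 10)
Find y₂ ≡ M₂⁻¹ (mod m₂): 10⁻¹ ≡ 1 (mod 9)
x = a₁·M₁·y₁ + a₂·M₂·y₂ = 3·9·9 + 7·10·1 = 313
Reduce mod 90: x ≡ 43
Check: 43 mod 10 = 3 ✓, 43 mod 9 = 7 ✓

x ≡ 43 (mod 90)


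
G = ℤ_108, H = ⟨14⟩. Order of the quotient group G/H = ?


|⟨14⟩| = n / gcd(14, 108) = 108 / 2 = 54
H is normal (ℤ_108 is abelian).
|G/H| = |G| / |H| = 108 / 54 = 2

|G/H| = 2


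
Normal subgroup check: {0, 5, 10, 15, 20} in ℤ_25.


H = {0, 5, 10, 15, 20} in ℤ_25
ℤ_25 is abelian; every subgroup of an abelian group is normal

Yes, normal subgroup


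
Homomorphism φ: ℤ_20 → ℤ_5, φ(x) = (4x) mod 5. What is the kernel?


Kernel = preimage of identity
ker(φ) = {x ∈ ℤ_20 : 4x ≡ 0 (mod 5)}. Since 5 | 20, φ is well-defined. The kernel is the cyclic subgroup ⟨5⟩ of ℤ_20 (order 4), i.e. {0, 5, 10, 15}

ker(φ) = {0, 5, 10, 15}


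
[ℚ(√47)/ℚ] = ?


√47 has minimal polynomial x² - 47 (irreducible over ℚ since 47 is squarefree)

[ℚ(√47)/ℚ] = 2


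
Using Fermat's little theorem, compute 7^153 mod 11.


Fermat's little theorem: if p is prime and gcd(a,p)=1, then a^(p-1) ≡ 1 (mod p)
p = 11 is prime, gcd(7,11) = 1
Reduce exponent: 153 mod 10 = 3
So 7^153 ≡ 7^3 (mod 11)
7^3 mod 11 = 2

7^153 ≡ 2 (mod 11)


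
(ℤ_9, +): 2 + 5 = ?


Operation: addition mod 9
2 + 5 = (a + b) mod 9 with a = 2, b = 5

2 + 5 = 7


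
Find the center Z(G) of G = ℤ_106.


Z(G) = {g ∈ G | gx = xg for all x ∈ G}
ℤ_106 is abelian, so Z(G) = G

Z(ℤ_106) = ℤ_106


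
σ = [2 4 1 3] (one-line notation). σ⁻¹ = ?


To find σ⁻¹, swap domain and range:
σ(1) = 2 → σ⁻¹(2) = 1
σ(2) = 4 → σ⁻¹(4) = 2
σ(3) = 1 → σ⁻¹(1) = 3
σ(4) = 3 → σ⁻¹(3) = 4

σ⁻¹ = [3 1 4 2]


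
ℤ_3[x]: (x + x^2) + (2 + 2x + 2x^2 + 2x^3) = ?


Add coefficients mod 3:
x^0: 0 + 2 = 2 (mod 3)
x^1: 1 + 2 = 0 (mod 3)
x^2: 1 + 2 = 0 (mod 3)
x^3: 0 + 2 = 2 (mod 3)
Result: 2 + 2x^3

f + g = 2 + 2x^3


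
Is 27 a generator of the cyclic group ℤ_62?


g generates ℤ_n iff gcd(g, n) = 1
gcd(27, 62) = 1
Since gcd = 1, 27 is a generator.

Yes, 27 generates ℤ_62


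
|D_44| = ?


|D_n| = 2n (n rotations and n reflections)
|D_44| = 2×44 = 88

|D_44| = 88


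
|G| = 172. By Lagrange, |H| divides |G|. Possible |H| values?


Lagrange's theorem: |H| divides |G|
|G| = 172
Divisors of 172: 1, 2, 4, 43, 86, 172

Possible subgroup orders: {1, 2, 4, 43, 86, 172}


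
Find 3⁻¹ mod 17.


Use the extended Euclidean algorithm to write 1 = 3·s + 17·t; then s mod 17 is the inverse.
Euclidean algorithm:
  3 = 0·17 + 3
  17 = 5·3 + 2
  3 = 1·2 + 1
  2 = 2·1 + 0
gcd(3,17) = 1
Back-substitution gives: 3·(6) + 17·(-1) = 1
So 3⁻¹ ≡ 6 ≡ 6 (mod 17)
Check: 3 × 6 = 18 ≡ 1 (mod 17) ✓

3⁻¹ ≡ 6 (mod 17)
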